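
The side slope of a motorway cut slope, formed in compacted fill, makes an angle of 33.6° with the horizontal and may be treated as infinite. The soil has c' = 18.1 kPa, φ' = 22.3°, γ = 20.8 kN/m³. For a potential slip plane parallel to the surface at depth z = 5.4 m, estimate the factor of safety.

For an infinite slope with a slip plane parallel to the surface (no pore pressure): FS = [c' + γz cos²β tanφ'] / [γz sinβ cosβ].
γz = 20.8·5.4 = 112.32 kN/m²
Numerator = 18.1 + 112.32·cos²33.6°·tan22.3° = 18.1 + 112.32·0.6938·0.4101 = 50.059 kPa
Denominator = 112.32·sin33.6°·cos33.6° = 112.32·0.5534·0.8329 = 51.772 kPa
FS = 50.059 / 51.772 = 0.967

FS = 0.97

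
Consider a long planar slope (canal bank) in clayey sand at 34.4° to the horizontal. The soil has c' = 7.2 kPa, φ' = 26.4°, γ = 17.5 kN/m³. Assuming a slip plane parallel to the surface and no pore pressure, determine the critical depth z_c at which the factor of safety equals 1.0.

Setting FS = 1.00 in FS = [c' + γz cos²β tanφ'] / [γz sinβ cosβ] and solving for z:
z = c' / [γ cosβ (FS·sinβ − cosβ·tanφ')]
  = 7.2 / [17.5·cos34.4°·(1.00·sin34.4° − cos34.4°·tan26.4°)]
  = 7.2 / [17.5·0.8251·(1.00·0.5650 − 0.8251·0.4964)]
  = 7.2 / 2.2436 = 3.209 m

z_c = 3.21 m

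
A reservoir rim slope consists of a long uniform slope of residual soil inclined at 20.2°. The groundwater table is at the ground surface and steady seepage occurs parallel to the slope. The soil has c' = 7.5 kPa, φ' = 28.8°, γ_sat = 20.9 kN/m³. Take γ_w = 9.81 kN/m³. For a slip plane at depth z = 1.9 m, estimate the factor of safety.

FS = 1.38

With seepage parallel to the slope and the water table at the surface, the effective normal stress on the slip plane uses the buoyant unit weight γ' = γ_sat − γ_w while the driving shear stress uses γ_sat:
FS = [c' + γ' z cos²β tanφ'] / [γ_sat z sinβ cosβ]
γ' = 20.9 − 9.81 = 11.09 kN/m³
Numerator = 7.5 + 11.09·1.9·cos²20.2°·tan28.8° = 7.5 + 11.09·1.9·0.8808·0.5498 = 17.703 kPa
Denominator = 20.9·1.9·sin20.2°·cos20.2° = 20.9·1.9·0.3453·0.9385 = 12.868 kPa
FS = 17.703 / 12.868 = 1.376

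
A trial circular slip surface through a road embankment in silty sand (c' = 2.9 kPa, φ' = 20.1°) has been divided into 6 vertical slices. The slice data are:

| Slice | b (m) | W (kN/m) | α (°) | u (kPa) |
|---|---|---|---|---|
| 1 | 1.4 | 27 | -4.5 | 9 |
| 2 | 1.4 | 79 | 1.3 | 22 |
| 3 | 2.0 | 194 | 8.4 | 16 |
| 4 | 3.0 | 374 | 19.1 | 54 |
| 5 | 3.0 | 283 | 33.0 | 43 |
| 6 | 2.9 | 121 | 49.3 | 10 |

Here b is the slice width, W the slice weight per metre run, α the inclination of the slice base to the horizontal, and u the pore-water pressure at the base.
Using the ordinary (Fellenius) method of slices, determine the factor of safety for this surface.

FS = 0.60

Ordinary method of slices: FS = Σ[c'·Δl_i + (W_i cosα_i − u_i·Δl_i)·tanφ'] / Σ W_i sinα_i, with Δl_i = b_i / cosα_i.
Slice 1: Δl = 1.4/cos(-4.5°) = 1.404 m; N'_1 = 27·cos(-4.5°) − 9·1.404 = 14.3; c'Δl = 4.07; W sinα = -2.1
Slice 2: Δl = 1.4/cos1.3° = 1.400 m; N'_2 = 79·cos1.3° − 22·1.400 = 48.2; c'Δl = 4.06; W sinα = 1.8
Slice 3: Δl = 2.0/cos8.4° = 2.022 m; N'_3 = 194·cos8.4° − 16·2.022 = 159.6; c'Δl = 5.86; W sinα = 28.3
Slice 4: Δl = 3.0/cos19.1° = 3.175 m; N'_4 = 374·cos19.1° − 54·3.175 = 182.0; c'Δl = 9.21; W sinα = 122.4
Slice 5: Δl = 3.0/cos33.0° = 3.577 m; N'_5 = 283·cos33.0° − 43·3.577 = 83.5; c'Δl = 10.37; W sinα = 154.1
Slice 6: Δl = 2.9/cos49.3° = 4.447 m; N'_6 = 121·cos49.3° − 10·4.447 = 34.4; c'Δl = 12.90; W sinα = 91.7
Σc'Δl = 46.5 kN/m; ΣN' = 522.0 kN/m; ΣW sinα = 396.3 kN/m
Resisting = 46.5 + 522.0·tan20.1° = 46.5 + 191.0 = 237.5 kN/m
FS = 237.5 / 396.3 = 0.599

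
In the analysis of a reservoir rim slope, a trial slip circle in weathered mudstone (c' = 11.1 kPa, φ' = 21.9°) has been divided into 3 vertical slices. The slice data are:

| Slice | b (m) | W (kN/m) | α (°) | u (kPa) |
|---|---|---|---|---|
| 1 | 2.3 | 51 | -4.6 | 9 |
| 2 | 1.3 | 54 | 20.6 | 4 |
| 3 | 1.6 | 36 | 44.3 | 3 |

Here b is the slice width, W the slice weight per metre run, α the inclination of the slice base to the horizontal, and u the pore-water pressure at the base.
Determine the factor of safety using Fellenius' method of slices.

FS = 2.59

Ordinary method of slices: FS = Σ[c'·Δl_i + (W_i cosα_i − u_i·Δl_i)·tanφ'] / Σ W_i sinα_i, with Δl_i = b_i / cosα_i.
Slice 1: Δl = 2.3/cos(-4.6°) = 2.307 m; N'_1 = 51·cos(-4.6°) − 9·2.307 = 30.1; c'Δl = 25.61; W sinα = -4.1
Slice 2: Δl = 1.3/cos20.6° = 1.389 m; N'_2 = 54·cos20.6° − 4·1.389 = 45.0; c'Δl = 15.42; W sinα = 19.0
Slice 3: Δl = 1.6/cos44.3° = 2.236 m; N'_3 = 36·cos44.3° − 3·2.236 = 19.1; c'Δl = 24.82; W sinα = 25.1
Σc'Δl = 65.8 kN/m; ΣN' = 94.1 kN/m; ΣW sinα = 40.1 kN/m
Resisting = 65.8 + 94.1·tan21.9° = 65.8 + 37.8 = 103.7 kN/m
FS = 103.7 / 40.1 = 2.589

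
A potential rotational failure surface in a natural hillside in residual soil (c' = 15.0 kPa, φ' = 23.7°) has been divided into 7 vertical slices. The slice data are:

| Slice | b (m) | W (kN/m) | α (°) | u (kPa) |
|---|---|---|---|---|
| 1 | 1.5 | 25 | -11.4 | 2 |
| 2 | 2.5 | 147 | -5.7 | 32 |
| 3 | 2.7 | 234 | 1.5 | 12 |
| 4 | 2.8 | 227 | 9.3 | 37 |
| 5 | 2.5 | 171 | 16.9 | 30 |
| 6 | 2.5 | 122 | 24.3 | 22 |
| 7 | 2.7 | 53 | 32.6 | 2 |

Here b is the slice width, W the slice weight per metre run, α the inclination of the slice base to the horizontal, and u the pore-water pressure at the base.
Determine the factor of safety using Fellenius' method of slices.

FS = 3.48

Ordinary method of slices: FS = Σ[c'·Δl_i + (W_i cosα_i − u_i·Δl_i)·tanφ'] / Σ W_i sinα_i, with Δl_i = b_i / cosα_i.
Slice 1: Δl = 1.5/cos(-11.4°) = 1.530 m; N'_1 = 25·cos(-11.4°) − 2·1.530 = 21.4; c'Δl = 22.95; W sinα = -4.9
Slice 2: Δl = 2.5/cos(-5.7°) = 2.512 m; N'_2 = 147·cos(-5.7°) − 32·2.512 = 65.9; c'Δl = 37.69; W sinα = -14.6
Slice 3: Δl = 2.7/cos1.5° = 2.701 m; N'_3 = 234·cos1.5° − 12·2.701 = 201.5; c'Δl = 40.51; W sinα = 6.1
Slice 4: Δl = 2.8/cos9.3° = 2.837 m; N'_4 = 227·cos9.3° − 37·2.837 = 119.0; c'Δl = 42.56; W sinα = 36.7
Slice 5: Δl = 2.5/cos16.9° = 2.613 m; N'_5 = 171·cos16.9° − 30·2.613 = 85.2; c'Δl = 39.19; W sinα = 49.7
Slice 6: Δl = 2.5/cos24.3° = 2.743 m; N'_6 = 122·cos24.3° − 22·2.743 = 50.8; c'Δl = 41.15; W sinα = 50.2
Slice 7: Δl = 2.7/cos32.6° = 3.205 m; N'_7 = 53·cos32.6° − 2·3.205 = 38.2; c'Δl = 48.07; W sinα = 28.6
Σc'Δl = 272.1 kN/m; ΣN' = 582.2 kN/m; ΣW sinα = 151.7 kN/m
Resisting = 272.1 + 582.2·tan23.7° = 272.1 + 255.6 = 527.7 kN/m
FS = 527.7 / 151.7 = 3.478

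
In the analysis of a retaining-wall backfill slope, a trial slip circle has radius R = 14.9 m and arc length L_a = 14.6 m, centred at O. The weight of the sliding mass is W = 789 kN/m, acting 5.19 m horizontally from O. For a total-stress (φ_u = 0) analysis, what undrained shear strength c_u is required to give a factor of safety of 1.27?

FS = c_u·L_a·R / (W·d), so c_u = FS·W·d / (L_a·R).
c_u = 1.27·789·5.19 / (14.60·14.9) = 5200.5 / 217.54 = 23.91 kPa

c_u = 23.9 kPa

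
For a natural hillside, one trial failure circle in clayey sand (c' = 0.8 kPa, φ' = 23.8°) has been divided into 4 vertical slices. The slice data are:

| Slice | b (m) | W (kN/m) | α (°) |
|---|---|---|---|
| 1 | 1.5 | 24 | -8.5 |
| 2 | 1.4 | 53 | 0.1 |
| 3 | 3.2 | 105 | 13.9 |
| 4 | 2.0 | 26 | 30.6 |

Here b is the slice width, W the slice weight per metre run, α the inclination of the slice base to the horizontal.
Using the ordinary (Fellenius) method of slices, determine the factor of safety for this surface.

FS = 2.73

Ordinary method of slices: FS = Σ[c'·Δl_i + (W_i cosα_i)·tanφ'] / Σ W_i sinα_i, with Δl_i = b_i / cosα_i.
Slice 1: Δl = 1.5/cos(-8.5°) = 1.517 m; N'_1 = 24·cos(-8.5°) = 23.7; c'Δl = 1.21; W sinα = -3.5
Slice 2: Δl = 1.4/cos0.1° = 1.400 m; N'_2 = 53·cos0.1° = 53.0; c'Δl = 1.12; W sinα = 0.1
Slice 3: Δl = 3.2/cos13.9° = 3.297 m; N'_3 = 105·cos13.9° = 101.9; c'Δl = 2.64; W sinα = 25.2
Slice 4: Δl = 2.0/cos30.6° = 2.324 m; N'_4 = 26·cos30.6° = 22.4; c'Δl = 1.86; W sinα = 13.2
Σc'Δl = 6.8 kN/m; ΣN' = 201.0 kN/m; ΣW sinα = 35.0 kN/m
Resisting = 6.8 + 201.0·tan23.8° = 6.8 + 88.7 = 95.5 kN/m
FS = 95.5 / 35.0 = 2.728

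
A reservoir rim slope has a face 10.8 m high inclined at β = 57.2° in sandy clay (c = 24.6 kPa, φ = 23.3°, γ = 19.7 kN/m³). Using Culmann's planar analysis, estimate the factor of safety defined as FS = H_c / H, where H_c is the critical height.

FS = 2.10

H_c = (4c/γ) · sinβ cosφ / [1 − cos(β − φ)]
    = (4·24.6/19.7) · sin57.2°·cos23.3° / [1 − cos33.9°]
    = 4.995 · 0.7720 / 0.1700 = 22.68 m
FS = H_c / H = 22.68 / 10.8 = 2.100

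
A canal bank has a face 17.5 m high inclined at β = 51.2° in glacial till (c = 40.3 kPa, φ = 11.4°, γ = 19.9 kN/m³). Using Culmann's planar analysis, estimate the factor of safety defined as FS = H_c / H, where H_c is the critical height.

H_c = (4c/γ) · sinβ cosφ / [1 − cos(β − φ)]
    = (4·40.3/19.9) · sin51.2°·cos11.4° / [1 − cos39.8°]
    = 8.101 · 0.7640 / 0.2317 = 26.71 m
FS = H_c / H = 26.71 / 17.5 = 1.526

FS = 1.53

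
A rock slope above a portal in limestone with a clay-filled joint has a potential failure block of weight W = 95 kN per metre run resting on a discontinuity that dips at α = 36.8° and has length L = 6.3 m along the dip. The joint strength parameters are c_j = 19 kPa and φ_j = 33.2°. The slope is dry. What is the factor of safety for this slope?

FS = 2.98

Resolving the block weight along and normal to the plane and applying the Mohr–Coulomb strength on the joint:
N' = W cosα = 95·cos36.8° = 76.1 kN/m
Driving force T = W sinα = 95·sin36.8° = 56.9 kN/m
Resisting force R = c_j·L + N'·tanφ_j = 19·6.3 + 76.1·tan33.2° = 119.7 + 49.8 = 169.5 kN/m
FS = R / T = 169.5 / 56.9 = 2.978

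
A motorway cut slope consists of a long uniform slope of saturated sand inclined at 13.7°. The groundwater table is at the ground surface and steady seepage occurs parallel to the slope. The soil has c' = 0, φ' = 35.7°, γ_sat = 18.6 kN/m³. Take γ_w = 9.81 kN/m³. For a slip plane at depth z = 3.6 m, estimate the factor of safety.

With seepage parallel to the slope and the water table at the surface, the effective normal stress on the slip plane uses the buoyant unit weight γ' = γ_sat − γ_w while the driving shear stress uses γ_sat:
FS = [c' + γ' z cos²β tanφ'] / [γ_sat z sinβ cosβ]
(For c' = 0 this reduces to FS = (γ'/γ_sat)·tanφ'/tanβ.)
γ' = 18.6 − 9.81 = 8.79 kN/m³
Numerator = 0.0 + 8.79·3.6·cos²13.7°·tan35.7° = 0.0 + 8.79·3.6·0.9439·0.7186 = 21.463 kPa
Denominator = 18.6·3.6·sin13.7°·cos13.7° = 18.6·3.6·0.2368·0.9715 = 15.407 kPa
FS = 21.463 / 15.407 = 1.393

FS = 1.39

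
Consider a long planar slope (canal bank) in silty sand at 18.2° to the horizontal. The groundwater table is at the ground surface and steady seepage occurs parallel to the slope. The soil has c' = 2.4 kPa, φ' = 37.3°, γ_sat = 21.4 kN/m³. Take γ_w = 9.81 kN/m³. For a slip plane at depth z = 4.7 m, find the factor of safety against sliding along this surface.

FS = 1.34

With seepage parallel to the slope and the water table at the surface, the effective normal stress on the slip plane uses the buoyant unit weight γ' = γ_sat − γ_w while the driving shear stress uses γ_sat:
FS = [c' + γ' z cos²β tanφ'] / [γ_sat z sinβ cosβ]
γ' = 21.4 − 9.81 = 11.59 kN/m³
Numerator = 2.4 + 11.59·4.7·cos²18.2°·tan37.3° = 2.4 + 11.59·4.7·0.9024·0.7618 = 39.849 kPa
Denominator = 21.4·4.7·sin18.2°·cos18.2° = 21.4·4.7·0.3123·0.9500 = 29.843 kPa
FS = 39.849 / 29.843 = 1.335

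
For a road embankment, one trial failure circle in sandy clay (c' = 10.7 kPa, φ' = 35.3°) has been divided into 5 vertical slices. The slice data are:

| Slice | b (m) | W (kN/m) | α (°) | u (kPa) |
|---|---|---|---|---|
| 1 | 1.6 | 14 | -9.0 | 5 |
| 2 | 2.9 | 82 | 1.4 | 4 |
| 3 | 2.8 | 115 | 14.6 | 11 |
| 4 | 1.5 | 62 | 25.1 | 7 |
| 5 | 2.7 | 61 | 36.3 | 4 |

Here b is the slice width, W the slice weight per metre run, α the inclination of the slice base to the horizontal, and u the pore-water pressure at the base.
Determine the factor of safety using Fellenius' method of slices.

Ordinary method of slices: FS = Σ[c'·Δl_i + (W_i cosα_i − u_i·Δl_i)·tanφ'] / Σ W_i sinα_i, with Δl_i = b_i / cosα_i.
Slice 1: Δl = 1.6/cos(-9.0°) = 1.620 m; N'_1 = 14·cos(-9.0°) − 5·1.620 = 5.7; c'Δl = 17.33; W sinα = -2.2
Slice 2: Δl = 2.9/cos1.4° = 2.901 m; N'_2 = 82·cos1.4° − 4·2.901 = 70.4; c'Δl = 31.04; W sinα = 2.0
Slice 3: Δl = 2.8/cos14.6° = 2.893 m; N'_3 = 115·cos14.6° − 11·2.893 = 79.5; c'Δl = 30.96; W sinα = 29.0
Slice 4: Δl = 1.5/cos25.1° = 1.656 m; N'_4 = 62·cos25.1° − 7·1.656 = 44.6; c'Δl = 17.72; W sinα = 26.3
Slice 5: Δl = 2.7/cos36.3° = 3.350 m; N'_5 = 61·cos36.3° − 4·3.350 = 35.8; c'Δl = 35.85; W sinα = 36.1
Σc'Δl = 132.9 kN/m; ΣN' = 235.9 kN/m; ΣW sinα = 91.2 kN/m
Resisting = 132.9 + 235.9·tan35.3° = 132.9 + 167.0 = 299.9 kN/m
FS = 299.9 / 91.2 = 3.288

FS = 3.29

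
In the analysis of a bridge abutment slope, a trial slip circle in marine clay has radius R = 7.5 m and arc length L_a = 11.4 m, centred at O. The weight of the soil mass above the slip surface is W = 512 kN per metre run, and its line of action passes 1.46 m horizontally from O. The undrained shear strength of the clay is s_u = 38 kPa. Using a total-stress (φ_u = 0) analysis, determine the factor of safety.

FS = 4.35

Taking moments about the centre O, the resisting moment is provided by the undrained shear strength acting along the arc:
M_R = s_u·L_a·R = 38·11.40·7.5 = 3249.0 kN·m/m
M_D = W·d = 512·1.46 = 747.5 kN·m/m
FS = M_R / M_D = 3249.0 / 747.5 = 4.346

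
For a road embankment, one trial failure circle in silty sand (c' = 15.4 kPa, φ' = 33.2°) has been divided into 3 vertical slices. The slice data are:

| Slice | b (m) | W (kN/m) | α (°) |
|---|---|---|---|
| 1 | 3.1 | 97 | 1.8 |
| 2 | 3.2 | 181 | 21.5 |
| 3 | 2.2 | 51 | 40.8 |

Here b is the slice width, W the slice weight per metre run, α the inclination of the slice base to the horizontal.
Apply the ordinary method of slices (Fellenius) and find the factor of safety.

Ordinary method of slices: FS = Σ[c'·Δl_i + (W_i cosα_i)·tanφ'] / Σ W_i sinα_i, with Δl_i = b_i / cosα_i.
Slice 1: Δl = 3.1/cos1.8° = 3.102 m; N'_1 = 97·cos1.8° = 97.0; c'Δl = 47.76; W sinα = 3.0
Slice 2: Δl = 3.2/cos21.5° = 3.439 m; N'_2 = 181·cos21.5° = 168.4; c'Δl = 52.97; W sinα = 66.3
Slice 3: Δl = 2.2/cos40.8° = 2.906 m; N'_3 = 51·cos40.8° = 38.6; c'Δl = 44.76; W sinα = 33.3
Σc'Δl = 145.5 kN/m; ΣN' = 304.0 kN/m; ΣW sinα = 102.7 kN/m
Resisting = 145.5 + 304.0·tan33.2° = 145.5 + 198.9 = 344.4 kN/m
FS = 344.4 / 102.7 = 3.353

FS = 3.35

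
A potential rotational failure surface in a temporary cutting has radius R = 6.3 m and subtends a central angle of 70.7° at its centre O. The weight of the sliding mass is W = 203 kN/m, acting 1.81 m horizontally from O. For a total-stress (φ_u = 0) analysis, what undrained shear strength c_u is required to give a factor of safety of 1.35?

c_u = 10.1 kPa

FS = c_u·L_a·R / (W·d), so c_u = FS·W·d / (L_a·R).
Arc length L_a = R·θ = 6.3·(70.7°·π/180) = 6.3·1.2339 = 7.77 m
c_u = 1.35·203·1.81 / (7.77·6.3) = 496.0 / 48.98 = 10.13 kPa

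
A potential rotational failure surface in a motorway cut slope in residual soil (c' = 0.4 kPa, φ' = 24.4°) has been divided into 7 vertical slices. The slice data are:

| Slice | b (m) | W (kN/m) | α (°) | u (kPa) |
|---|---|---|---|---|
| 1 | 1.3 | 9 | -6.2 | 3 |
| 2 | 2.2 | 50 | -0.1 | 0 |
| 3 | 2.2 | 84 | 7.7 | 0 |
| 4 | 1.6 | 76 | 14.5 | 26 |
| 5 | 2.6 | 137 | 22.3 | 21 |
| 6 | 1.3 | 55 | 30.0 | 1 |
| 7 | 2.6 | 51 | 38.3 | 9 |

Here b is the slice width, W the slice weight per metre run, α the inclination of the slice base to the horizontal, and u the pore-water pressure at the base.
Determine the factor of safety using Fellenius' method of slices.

Ordinary method of slices: FS = Σ[c'·Δl_i + (W_i cosα_i − u_i·Δl_i)·tanφ'] / Σ W_i sinα_i, with Δl_i = b_i / cosα_i.
Slice 1: Δl = 1.3/cos(-6.2°) = 1.308 m; N'_1 = 9·cos(-6.2°) − 3·1.308 = 5.0; c'Δl = 0.52; W sinα = -1.0
Slice 2: Δl = 2.2/cos(-0.1°) = 2.200 m; N'_2 = 50·cos(-0.1°) − 0·2.200 = 50.0; c'Δl = 0.88; W sinα = -0.1
Slice 3: Δl = 2.2/cos7.7° = 2.220 m; N'_3 = 84·cos7.7° − 0·2.220 = 83.2; c'Δl = 0.89; W sinα = 11.3
Slice 4: Δl = 1.6/cos14.5° = 1.653 m; N'_4 = 76·cos14.5° − 26·1.653 = 30.6; c'Δl = 0.66; W sinα = 19.0
Slice 5: Δl = 2.6/cos22.3° = 2.810 m; N'_5 = 137·cos22.3° − 21·2.810 = 67.7; c'Δl = 1.12; W sinα = 52.0
Slice 6: Δl = 1.3/cos30.0° = 1.501 m; N'_6 = 55·cos30.0° − 1·1.501 = 46.1; c'Δl = 0.60; W sinα = 27.5
Slice 7: Δl = 2.6/cos38.3° = 3.313 m; N'_7 = 51·cos38.3° − 9·3.313 = 10.2; c'Δl = 1.33; W sinα = 31.6
Σc'Δl = 6.0 kN/m; ΣN' = 293.0 kN/m; ΣW sinα = 140.3 kN/m
Resisting = 6.0 + 293.0·tan24.4° = 6.0 + 132.9 = 138.9 kN/m
FS = 138.9 / 140.3 = 0.990

FS = 0.99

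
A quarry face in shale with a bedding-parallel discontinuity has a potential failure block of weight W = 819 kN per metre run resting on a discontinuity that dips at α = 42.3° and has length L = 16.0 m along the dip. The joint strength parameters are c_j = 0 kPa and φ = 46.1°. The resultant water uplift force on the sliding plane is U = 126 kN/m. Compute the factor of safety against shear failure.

FS = 0.90

Resolving the block weight along and normal to the plane and applying the Mohr–Coulomb strength on the joint:
N' = W cosα − U = 819·cos42.3° − 126 = 479.8 kN/m
Driving force T = W sinα = 819·sin42.3° = 551.2 kN/m
Resisting force R = c_j·L + N'·tanφ = 0·16.0 + 479.8·tan46.1° = 0.0 + 498.5 = 498.5 kN/m
FS = R / T = 498.5 / 551.2 = 0.904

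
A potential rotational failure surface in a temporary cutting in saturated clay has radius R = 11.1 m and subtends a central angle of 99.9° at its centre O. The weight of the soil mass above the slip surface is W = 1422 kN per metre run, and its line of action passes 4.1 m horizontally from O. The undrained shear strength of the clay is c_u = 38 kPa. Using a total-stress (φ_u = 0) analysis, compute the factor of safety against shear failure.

Taking moments about the centre O, the resisting moment is provided by the undrained shear strength acting along the arc:
Arc length L_a = R·θ = 11.1·(99.9°·π/180) = 11.1·1.7436 = 19.35 m
M_R = c_u·L_a·R = 38·19.35·11.1 = 8163.4 kN·m/m
M_D = W·d = 1422·4.1 = 5830.2 kN·m/m
FS = M_R / M_D = 8163.4 / 5830.2 = 1.400

FS = 1.40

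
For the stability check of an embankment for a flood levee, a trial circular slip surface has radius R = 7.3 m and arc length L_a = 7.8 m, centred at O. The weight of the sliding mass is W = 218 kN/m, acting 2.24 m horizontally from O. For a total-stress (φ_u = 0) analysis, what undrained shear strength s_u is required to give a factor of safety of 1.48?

FS = s_u·L_a·R / (W·d), so s_u = FS·W·d / (L_a·R).
s_u = 1.48·218·2.24 / (7.80·7.3) = 722.7 / 56.94 = 12.69 kPa

s_u = 12.7 kPa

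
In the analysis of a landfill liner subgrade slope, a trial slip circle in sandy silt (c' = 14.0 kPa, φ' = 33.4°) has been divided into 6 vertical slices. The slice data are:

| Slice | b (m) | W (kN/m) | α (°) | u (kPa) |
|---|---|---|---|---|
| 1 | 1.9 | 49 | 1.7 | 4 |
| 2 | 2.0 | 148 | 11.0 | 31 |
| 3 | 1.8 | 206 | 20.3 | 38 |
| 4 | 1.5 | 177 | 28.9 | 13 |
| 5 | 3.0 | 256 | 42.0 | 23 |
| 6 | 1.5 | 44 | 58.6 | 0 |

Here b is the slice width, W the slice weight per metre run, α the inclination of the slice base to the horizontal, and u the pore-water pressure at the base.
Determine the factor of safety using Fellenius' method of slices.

FS = 1.34

Ordinary method of slices: FS = Σ[c'·Δl_i + (W_i cosα_i − u_i·Δl_i)·tanφ'] / Σ W_i sinα_i, with Δl_i = b_i / cosα_i.
Slice 1: Δl = 1.9/cos1.7° = 1.901 m; N'_1 = 49·cos1.7° − 4·1.901 = 41.4; c'Δl = 26.61; W sinα = 1.5
Slice 2: Δl = 2.0/cos11.0° = 2.037 m; N'_2 = 148·cos11.0° − 31·2.037 = 82.1; c'Δl = 28.52; W sinα = 28.2
Slice 3: Δl = 1.8/cos20.3° = 1.919 m; N'_3 = 206·cos20.3° − 38·1.919 = 120.3; c'Δl = 26.87; W sinα = 71.5
Slice 4: Δl = 1.5/cos28.9° = 1.713 m; N'_4 = 177·cos28.9° − 13·1.713 = 132.7; c'Δl = 23.99; W sinα = 85.5
Slice 5: Δl = 3.0/cos42.0° = 4.037 m; N'_5 = 256·cos42.0° − 23·4.037 = 97.4; c'Δl = 56.52; W sinα = 171.3
Slice 6: Δl = 1.5/cos58.6° = 2.879 m; N'_6 = 44·cos58.6° − 0·2.879 = 22.9; c'Δl = 40.31; W sinα = 37.6
Σc'Δl = 202.8 kN/m; ΣN' = 496.8 kN/m; ΣW sinα = 395.6 kN/m
Resisting = 202.8 + 496.8·tan33.4° = 202.8 + 327.6 = 530.4 kN/m
FS = 530.4 / 395.6 = 1.341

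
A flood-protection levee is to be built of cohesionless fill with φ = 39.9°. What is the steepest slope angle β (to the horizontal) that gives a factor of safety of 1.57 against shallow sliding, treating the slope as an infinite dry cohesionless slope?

For an infinite dry cohesionless slope FS = tanφ/tanβ, so tanβ = tanφ / FS.
tanβ = tan39.9° / 1.57 = 0.8361 / 1.57 = 0.5326
β = arctan(0.5326) = 28.04°

β = 28.0°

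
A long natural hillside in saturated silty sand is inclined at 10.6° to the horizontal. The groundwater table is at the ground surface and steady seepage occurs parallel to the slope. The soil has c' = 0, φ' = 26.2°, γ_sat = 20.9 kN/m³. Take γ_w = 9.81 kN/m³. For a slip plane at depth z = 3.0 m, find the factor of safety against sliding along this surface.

FS = 1.40

With seepage parallel to the slope and the water table at the surface, the effective normal stress on the slip plane uses the buoyant unit weight γ' = γ_sat − γ_w while the driving shear stress uses γ_sat:
FS = [c' + γ' z cos²β tanφ'] / [γ_sat z sinβ cosβ]
(For c' = 0 this reduces to FS = (γ'/γ_sat)·tanφ'/tanβ.)
γ' = 20.9 − 9.81 = 11.09 kN/m³
Numerator = 0.0 + 11.09·3.0·cos²10.6°·tan26.2° = 0.0 + 11.09·3.0·0.9662·0.4921 = 15.817 kPa
Denominator = 20.9·3.0·sin10.6°·cos10.6° = 20.9·3.0·0.1840·0.9829 = 11.337 kPa
FS = 15.817 / 11.337 = 1.395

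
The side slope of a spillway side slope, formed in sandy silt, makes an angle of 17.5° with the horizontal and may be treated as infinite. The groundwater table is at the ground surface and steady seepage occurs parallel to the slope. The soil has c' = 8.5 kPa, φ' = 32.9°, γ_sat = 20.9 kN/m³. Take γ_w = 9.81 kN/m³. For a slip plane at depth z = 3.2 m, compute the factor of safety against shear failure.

With seepage parallel to the slope and the water table at the surface, the effective normal stress on the slip plane uses the buoyant unit weight γ' = γ_sat − γ_w while the driving shear stress uses γ_sat:
FS = [c' + γ' z cos²β tanφ'] / [γ_sat z sinβ cosβ]
γ' = 20.9 − 9.81 = 11.09 kN/m³
Numerator = 8.5 + 11.09·3.2·cos²17.5°·tan32.9° = 8.5 + 11.09·3.2·0.9096·0.6469 = 29.382 kPa
Denominator = 20.9·3.2·sin17.5°·cos17.5° = 20.9·3.2·0.3007·0.9537 = 19.180 kPa
FS = 29.382 / 19.180 = 1.532

FS = 1.53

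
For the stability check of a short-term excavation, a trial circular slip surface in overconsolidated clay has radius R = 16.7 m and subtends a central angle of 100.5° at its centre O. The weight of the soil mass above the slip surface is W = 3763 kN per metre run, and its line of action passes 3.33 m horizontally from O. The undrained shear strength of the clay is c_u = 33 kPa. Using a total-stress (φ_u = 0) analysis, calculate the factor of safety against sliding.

FS = 1.29

Taking moments about the centre O, the resisting moment is provided by the undrained shear strength acting along the arc:
Arc length L_a = R·θ = 16.7·(100.5°·π/180) = 16.7·1.7541 = 29.29 m
M_R = c_u·L_a·R = 33·29.29·16.7 = 16143.2 kN·m/m
M_D = W·d = 3763·3.33 = 12530.8 kN·m/m
FS = M_R / M_D = 16143.2 / 12530.8 = 1.288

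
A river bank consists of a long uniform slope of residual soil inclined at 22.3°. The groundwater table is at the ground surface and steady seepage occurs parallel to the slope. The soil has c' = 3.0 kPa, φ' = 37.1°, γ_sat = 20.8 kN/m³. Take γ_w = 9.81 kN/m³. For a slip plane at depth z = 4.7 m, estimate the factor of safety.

FS = 1.06

With seepage parallel to the slope and the water table at the surface, the effective normal stress on the slip plane uses the buoyant unit weight γ' = γ_sat − γ_w while the driving shear stress uses γ_sat:
FS = [c' + γ' z cos²β tanφ'] / [γ_sat z sinβ cosβ]
γ' = 20.8 − 9.81 = 10.99 kN/m³
Numerator = 3.0 + 10.99·4.7·cos²22.3°·tan37.1° = 3.0 + 10.99·4.7·0.8560·0.7563 = 36.440 kPa
Denominator = 20.8·4.7·sin22.3°·cos22.3° = 20.8·4.7·0.3795·0.9252 = 34.321 kPa
FS = 36.440 / 34.321 = 1.062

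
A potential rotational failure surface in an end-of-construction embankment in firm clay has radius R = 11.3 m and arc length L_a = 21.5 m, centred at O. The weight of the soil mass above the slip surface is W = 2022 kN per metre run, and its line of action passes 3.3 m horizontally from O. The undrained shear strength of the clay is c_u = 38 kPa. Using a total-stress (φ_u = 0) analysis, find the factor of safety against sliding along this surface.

FS = 1.38

Taking moments about the centre O, the resisting moment is provided by the undrained shear strength acting along the arc:
M_R = c_u·L_a·R = 38·21.50·11.3 = 9232.1 kN·m/m
M_D = W·d = 2022·3.3 = 6672.6 kN·m/m
FS = M_R / M_D = 9232.1 / 6672.6 = 1.384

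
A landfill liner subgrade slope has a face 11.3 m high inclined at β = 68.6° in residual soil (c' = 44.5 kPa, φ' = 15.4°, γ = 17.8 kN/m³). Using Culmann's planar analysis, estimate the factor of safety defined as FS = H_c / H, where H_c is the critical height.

FS = 1.98

H_c = (4c'/γ) · sinβ cosφ' / [1 − cos(β − φ')]
    = (4·44.5/17.8) · sin68.6°·cos15.4° / [1 − cos53.2°]
    = 10.000 · 0.8976 / 0.4010 = 22.39 m
FS = H_c / H = 22.39 / 11.3 = 1.981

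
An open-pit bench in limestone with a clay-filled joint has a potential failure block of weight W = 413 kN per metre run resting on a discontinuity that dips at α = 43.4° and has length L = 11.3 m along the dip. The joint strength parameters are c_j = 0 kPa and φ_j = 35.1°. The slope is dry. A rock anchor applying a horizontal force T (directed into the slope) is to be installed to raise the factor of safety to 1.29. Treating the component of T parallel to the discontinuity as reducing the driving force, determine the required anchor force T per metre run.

Resolving forces along and normal to the sliding plane, with the horizontal anchor force T adding T·sinα to the effective normal force and T·cosα acting up the plane against the driving force:
FS = [c_jL + (W cosα + T sinα) tanφ_j] / [W sinα − T cosα]
Without the anchor: N' = 300.1 kN/m, driving T_d = 283.8 kN/m, resisting R = 0·11.3 + 300.1·tan35.1° = 210.9 kN/m, FS = 0.74.
Setting FS = 1.29 and solving for T:
1.29·(283.8 − T cos43.4°) = 210.9 + T sin43.4°·tan35.1°
T·(sin43.4°·tan35.1° + 1.29·cos43.4°) = 1.29·283.8 − 210.9
T·(0.6871·0.7028 + 1.29·0.7266) = 366.1 − 210.9 = 155.2
T·1.4202 = 155.2
T = 109.3 kN/m

T = 109 kN/m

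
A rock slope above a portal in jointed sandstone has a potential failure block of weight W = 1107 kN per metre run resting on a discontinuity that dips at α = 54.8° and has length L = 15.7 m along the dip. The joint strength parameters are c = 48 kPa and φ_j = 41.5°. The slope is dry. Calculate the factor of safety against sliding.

Resolving the block weight along and normal to the plane and applying the Mohr–Coulomb strength on the joint:
N' = W cosα = 1107·cos54.8° = 638.1 kN/m
Driving force T = W sinα = 1107·sin54.8° = 904.6 kN/m
Resisting force R = c·L + N'·tanφ_j = 48·15.7 + 638.1·tan41.5° = 753.6 + 564.6 = 1318.2 kN/m
FS = R / T = 1318.2 / 904.6 = 1.457

FS = 1.46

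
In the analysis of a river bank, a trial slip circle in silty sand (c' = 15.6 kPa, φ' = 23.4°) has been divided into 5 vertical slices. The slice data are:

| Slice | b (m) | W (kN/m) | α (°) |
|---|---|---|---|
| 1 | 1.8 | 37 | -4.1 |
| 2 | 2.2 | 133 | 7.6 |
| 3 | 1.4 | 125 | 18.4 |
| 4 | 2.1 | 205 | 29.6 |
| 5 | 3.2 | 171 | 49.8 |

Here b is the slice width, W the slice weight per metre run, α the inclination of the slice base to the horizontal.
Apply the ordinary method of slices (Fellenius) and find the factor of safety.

FS = 1.57

Ordinary method of slices: FS = Σ[c'·Δl_i + (W_i cosα_i)·tanφ'] / Σ W_i sinα_i, with Δl_i = b_i / cosα_i.
Slice 1: Δl = 1.8/cos(-4.1°) = 1.805 m; N'_1 = 37·cos(-4.1°) = 36.9; c'Δl = 28.15; W sinα = -2.6
Slice 2: Δl = 2.2/cos7.6° = 2.219 m; N'_2 = 133·cos7.6° = 131.8; c'Δl = 34.62; W sinα = 17.6
Slice 3: Δl = 1.4/cos18.4° = 1.475 m; N'_3 = 125·cos18.4° = 118.6; c'Δl = 23.02; W sinα = 39.5
Slice 4: Δl = 2.1/cos29.6° = 2.415 m; N'_4 = 205·cos29.6° = 178.2; c'Δl = 37.68; W sinα = 101.3
Slice 5: Δl = 3.2/cos49.8° = 4.958 m; N'_5 = 171·cos49.8° = 110.4; c'Δl = 77.34; W sinα = 130.6
Σc'Δl = 200.8 kN/m; ΣN' = 576.0 kN/m; ΣW sinα = 286.3 kN/m
Resisting = 200.8 + 576.0·tan23.4° = 200.8 + 249.2 = 450.1 kN/m
FS = 450.1 / 286.3 = 1.572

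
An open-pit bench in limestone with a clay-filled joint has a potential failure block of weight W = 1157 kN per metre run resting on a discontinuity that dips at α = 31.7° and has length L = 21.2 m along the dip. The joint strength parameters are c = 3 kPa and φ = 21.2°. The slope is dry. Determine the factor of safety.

FS = 0.73

Resolving the block weight along and normal to the plane and applying the Mohr–Coulomb strength on the joint:
N' = W cosα = 1157·cos31.7° = 984.4 kN/m
Driving force T = W sinα = 1157·sin31.7° = 608.0 kN/m
Resisting force R = c·L + N'·tanφ = 3·21.2 + 984.4·tan21.2° = 63.6 + 381.8 = 445.4 kN/m
FS = R / T = 445.4 / 608.0 = 0.733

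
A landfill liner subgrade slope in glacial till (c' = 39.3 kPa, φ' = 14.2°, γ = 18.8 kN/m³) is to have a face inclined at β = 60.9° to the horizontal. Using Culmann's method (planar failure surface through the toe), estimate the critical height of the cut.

H_c = 22.54 m

Culmann's analysis gives the critical failure plane at α_cr = (β + φ')/2 = (60.9 + 14.2)/2 = 37.5°, and the critical height
H_c = (4c'/γ) · sinβ cosφ' / [1 − cos(β − φ')]
    = (4·39.3/18.8) · sin60.9°·cos14.2° / [1 − cos(46.7°)]
    = 8.362 · 0.8738·0.9694 / [1 − 0.6858]
    = 8.362 · 0.8471 / 0.3142
    = 22.54 m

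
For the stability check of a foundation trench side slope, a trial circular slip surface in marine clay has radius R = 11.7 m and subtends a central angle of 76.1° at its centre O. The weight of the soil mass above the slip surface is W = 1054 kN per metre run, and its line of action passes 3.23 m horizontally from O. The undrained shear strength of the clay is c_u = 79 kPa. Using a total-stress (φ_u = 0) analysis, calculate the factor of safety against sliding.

FS = 4.22

Taking moments about the centre O, the resisting moment is provided by the undrained shear strength acting along the arc:
Arc length L_a = R·θ = 11.7·(76.1°·π/180) = 11.7·1.3282 = 15.54 m
M_R = c_u·L_a·R = 79·15.54·11.7 = 14363.5 kN·m/m
M_D = W·d = 1054·3.23 = 3404.4 kN·m/m
FS = M_R / M_D = 14363.5 / 3404.4 = 4.219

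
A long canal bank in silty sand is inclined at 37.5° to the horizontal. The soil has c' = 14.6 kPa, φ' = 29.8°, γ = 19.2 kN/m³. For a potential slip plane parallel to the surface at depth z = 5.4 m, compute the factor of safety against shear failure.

For an infinite slope with a slip plane parallel to the surface (no pore pressure): FS = [c' + γz cos²β tanφ'] / [γz sinβ cosβ].
γz = 19.2·5.4 = 103.68 kN/m²
Numerator = 14.6 + 103.68·cos²37.5°·tan29.8° = 14.6 + 103.68·0.6294·0.5727 = 51.973 kPa
Denominator = 103.68·sin37.5°·cos37.5° = 103.68·0.6088·0.7934 = 50.074 kPa
FS = 51.973 / 50.074 = 1.038

FS = 1.04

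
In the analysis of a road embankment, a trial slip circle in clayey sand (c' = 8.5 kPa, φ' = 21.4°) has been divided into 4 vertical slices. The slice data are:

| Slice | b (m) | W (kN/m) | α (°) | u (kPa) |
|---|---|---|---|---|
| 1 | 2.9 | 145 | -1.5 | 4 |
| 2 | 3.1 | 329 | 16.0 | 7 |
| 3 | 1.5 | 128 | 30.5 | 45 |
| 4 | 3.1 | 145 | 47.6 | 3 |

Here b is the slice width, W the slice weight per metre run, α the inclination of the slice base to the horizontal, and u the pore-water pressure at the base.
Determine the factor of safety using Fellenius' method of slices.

Ordinary method of slices: FS = Σ[c'·Δl_i + (W_i cosα_i − u_i·Δl_i)·tanφ'] / Σ W_i sinα_i, with Δl_i = b_i / cosα_i.
Slice 1: Δl = 2.9/cos(-1.5°) = 2.901 m; N'_1 = 145·cos(-1.5°) − 4·2.901 = 133.3; c'Δl = 24.66; W sinα = -3.8
Slice 2: Δl = 3.1/cos16.0° = 3.225 m; N'_2 = 329·cos16.0° − 7·3.225 = 293.7; c'Δl = 27.41; W sinα = 90.7
Slice 3: Δl = 1.5/cos30.5° = 1.741 m; N'_3 = 128·cos30.5° − 45·1.741 = 31.9; c'Δl = 14.80; W sinα = 65.0
Slice 4: Δl = 3.1/cos47.6° = 4.597 m; N'_4 = 145·cos47.6° − 3·4.597 = 84.0; c'Δl = 39.08; W sinα = 107.1
Σc'Δl = 105.9 kN/m; ΣN' = 543.0 kN/m; ΣW sinα = 258.9 kN/m
Resisting = 105.9 + 543.0·tan21.4° = 105.9 + 212.8 = 318.7 kN/m
FS = 318.7 / 258.9 = 1.231

FS = 1.23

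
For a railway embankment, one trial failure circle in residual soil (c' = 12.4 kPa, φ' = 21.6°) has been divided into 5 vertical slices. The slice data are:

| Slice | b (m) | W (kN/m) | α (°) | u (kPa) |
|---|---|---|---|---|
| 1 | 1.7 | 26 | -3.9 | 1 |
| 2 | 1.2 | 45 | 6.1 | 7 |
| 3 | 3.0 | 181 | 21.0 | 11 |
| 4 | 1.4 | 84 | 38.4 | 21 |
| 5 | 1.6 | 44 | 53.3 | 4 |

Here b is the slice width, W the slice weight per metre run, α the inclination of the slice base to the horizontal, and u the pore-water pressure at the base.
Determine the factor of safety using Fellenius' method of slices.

Ordinary method of slices: FS = Σ[c'·Δl_i + (W_i cosα_i − u_i·Δl_i)·tanφ'] / Σ W_i sinα_i, with Δl_i = b_i / cosα_i.
Slice 1: Δl = 1.7/cos(-3.9°) = 1.704 m; N'_1 = 26·cos(-3.9°) − 1·1.704 = 24.2; c'Δl = 21.13; W sinα = -1.8
Slice 2: Δl = 1.2/cos6.1° = 1.207 m; N'_2 = 45·cos6.1° − 7·1.207 = 36.3; c'Δl = 14.96; W sinα = 4.8
Slice 3: Δl = 3.0/cos21.0° = 3.213 m; N'_3 = 181·cos21.0° − 11·3.213 = 133.6; c'Δl = 39.85; W sinα = 64.9
Slice 4: Δl = 1.4/cos38.4° = 1.786 m; N'_4 = 84·cos38.4° − 21·1.786 = 28.3; c'Δl = 22.15; W sinα = 52.2
Slice 5: Δl = 1.6/cos53.3° = 2.677 m; N'_5 = 44·cos53.3° − 4·2.677 = 15.6; c'Δl = 33.20; W sinα = 35.3
Σc'Δl = 131.3 kN/m; ΣN' = 238.1 kN/m; ΣW sinα = 155.3 kN/m
Resisting = 131.3 + 238.1·tan21.6° = 131.3 + 94.3 = 225.5 kN/m
FS = 225.5 / 155.3 = 1.452

FS = 1.45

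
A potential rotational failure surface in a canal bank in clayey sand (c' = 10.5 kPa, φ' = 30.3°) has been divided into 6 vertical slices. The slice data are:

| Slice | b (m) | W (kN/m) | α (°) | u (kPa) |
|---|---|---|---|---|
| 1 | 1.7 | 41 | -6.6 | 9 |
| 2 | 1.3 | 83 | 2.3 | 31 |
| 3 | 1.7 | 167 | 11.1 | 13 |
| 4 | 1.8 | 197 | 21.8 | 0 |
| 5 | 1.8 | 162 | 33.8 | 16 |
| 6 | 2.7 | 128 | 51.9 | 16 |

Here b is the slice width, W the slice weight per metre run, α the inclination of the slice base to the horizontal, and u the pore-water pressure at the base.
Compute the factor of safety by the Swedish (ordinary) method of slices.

Ordinary method of slices: FS = Σ[c'·Δl_i + (W_i cosα_i − u_i·Δl_i)·tanφ'] / Σ W_i sinα_i, with Δl_i = b_i / cosα_i.
Slice 1: Δl = 1.7/cos(-6.6°) = 1.711 m; N'_1 = 41·cos(-6.6°) − 9·1.711 = 25.3; c'Δl = 17.97; W sinα = -4.7
Slice 2: Δl = 1.3/cos2.3° = 1.301 m; N'_2 = 83·cos2.3° − 31·1.301 = 42.6; c'Δl = 13.66; W sinα = 3.3
Slice 3: Δl = 1.7/cos11.1° = 1.732 m; N'_3 = 167·cos11.1° − 13·1.732 = 141.4; c'Δl = 18.19; W sinα = 32.2
Slice 4: Δl = 1.8/cos21.8° = 1.939 m; N'_4 = 197·cos21.8° − 0·1.939 = 182.9; c'Δl = 20.36; W sinα = 73.2
Slice 5: Δl = 1.8/cos33.8° = 2.166 m; N'_5 = 162·cos33.8° − 16·2.166 = 100.0; c'Δl = 22.74; W sinα = 90.1
Slice 6: Δl = 2.7/cos51.9° = 4.376 m; N'_6 = 128·cos51.9° − 16·4.376 = 9.0; c'Δl = 45.95; W sinα = 100.7
Σc'Δl = 138.9 kN/m; ΣN' = 501.1 kN/m; ΣW sinα = 294.8 kN/m
Resisting = 138.9 + 501.1·tan30.3° = 138.9 + 292.8 = 431.7 kN/m
FS = 431.7 / 294.8 = 1.464

FS = 1.46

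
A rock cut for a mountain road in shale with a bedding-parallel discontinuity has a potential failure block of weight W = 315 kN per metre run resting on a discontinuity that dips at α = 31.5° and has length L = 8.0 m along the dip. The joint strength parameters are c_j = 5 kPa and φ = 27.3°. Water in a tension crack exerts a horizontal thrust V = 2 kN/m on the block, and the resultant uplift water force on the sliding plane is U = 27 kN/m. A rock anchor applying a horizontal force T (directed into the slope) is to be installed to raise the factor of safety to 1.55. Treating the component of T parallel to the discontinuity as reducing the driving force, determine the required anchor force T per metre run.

Resolving forces along and normal to the sliding plane, with the horizontal anchor force T adding T·sinα to the effective normal force and T·cosα acting up the plane against the driving force:
FS = [c_jL + (W cosα − U − V sinα + T sinα) tanφ] / [W sinα + V cosα − T cosα]
Without the anchor: N' = 240.5 kN/m, driving T_d = 166.3 kN/m, resisting R = 5·8.0 + 240.5·tan27.3° = 164.2 kN/m, FS = 0.99.
Setting FS = 1.55 and solving for T:
1.55·(166.3 − T cos31.5°) = 164.2 + T sin31.5°·tan27.3°
T·(sin31.5°·tan27.3° + 1.55·cos31.5°) = 1.55·166.3 − 164.2
T·(0.5225·0.5161 + 1.55·0.8526) = 257.8 − 164.2 = 93.6
T·1.5913 = 93.6
T = 58.8 kN/m

T = 59 kN/m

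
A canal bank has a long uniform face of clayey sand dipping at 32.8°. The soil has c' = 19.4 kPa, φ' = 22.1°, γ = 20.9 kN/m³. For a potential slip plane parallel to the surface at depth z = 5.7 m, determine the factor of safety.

For an infinite slope with a slip plane parallel to the surface (no pore pressure): FS = [c' + γz cos²β tanφ'] / [γz sinβ cosβ].
γz = 20.9·5.7 = 119.13 kN/m²
Numerator = 19.4 + 119.13·cos²32.8°·tan22.1° = 19.4 + 119.13·0.7066·0.4061 = 53.579 kPa
Denominator = 119.13·sin32.8°·cos32.8° = 119.13·0.5417·0.8406 = 54.245 kPa
FS = 53.579 / 54.245 = 0.988

FS = 0.99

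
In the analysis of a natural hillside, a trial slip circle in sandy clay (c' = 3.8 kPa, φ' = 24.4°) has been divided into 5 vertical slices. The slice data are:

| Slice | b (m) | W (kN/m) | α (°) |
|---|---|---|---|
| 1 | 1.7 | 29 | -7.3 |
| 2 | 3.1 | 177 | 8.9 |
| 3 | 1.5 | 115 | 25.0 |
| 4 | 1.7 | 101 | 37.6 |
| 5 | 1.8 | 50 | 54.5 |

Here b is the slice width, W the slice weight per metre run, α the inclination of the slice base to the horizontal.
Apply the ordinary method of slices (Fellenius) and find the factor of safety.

Ordinary method of slices: FS = Σ[c'·Δl_i + (W_i cosα_i)·tanφ'] / Σ W_i sinα_i, with Δl_i = b_i / cosα_i.
Slice 1: Δl = 1.7/cos(-7.3°) = 1.714 m; N'_1 = 29·cos(-7.3°) = 28.8; c'Δl = 6.51; W sinα = -3.7
Slice 2: Δl = 3.1/cos8.9° = 3.138 m; N'_2 = 177·cos8.9° = 174.9; c'Δl = 11.92; W sinα = 27.4
Slice 3: Δl = 1.5/cos25.0° = 1.655 m; N'_3 = 115·cos25.0° = 104.2; c'Δl = 6.29; W sinα = 48.6
Slice 4: Δl = 1.7/cos37.6° = 2.146 m; N'_4 = 101·cos37.6° = 80.0; c'Δl = 8.15; W sinα = 61.6
Slice 5: Δl = 1.8/cos54.5° = 3.100 m; N'_5 = 50·cos54.5° = 29.0; c'Δl = 11.78; W sinα = 40.7
Σc'Δl = 44.7 kN/m; ΣN' = 416.9 kN/m; ΣW sinα = 174.6 kN/m
Resisting = 44.7 + 416.9·tan24.4° = 44.7 + 189.1 = 233.8 kN/m
FS = 233.8 / 174.6 = 1.339

FS = 1.34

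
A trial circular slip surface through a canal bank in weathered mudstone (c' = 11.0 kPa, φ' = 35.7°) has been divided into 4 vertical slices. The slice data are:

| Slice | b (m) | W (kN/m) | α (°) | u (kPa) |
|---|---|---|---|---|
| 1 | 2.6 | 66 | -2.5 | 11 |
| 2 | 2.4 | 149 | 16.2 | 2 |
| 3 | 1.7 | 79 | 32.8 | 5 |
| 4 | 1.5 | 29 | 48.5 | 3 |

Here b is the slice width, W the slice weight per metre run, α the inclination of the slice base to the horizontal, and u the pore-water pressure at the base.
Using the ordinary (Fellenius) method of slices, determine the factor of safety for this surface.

FS = 2.70

Ordinary method of slices: FS = Σ[c'·Δl_i + (W_i cosα_i − u_i·Δl_i)·tanφ'] / Σ W_i sinα_i, with Δl_i = b_i / cosα_i.
Slice 1: Δl = 2.6/cos(-2.5°) = 2.602 m; N'_1 = 66·cos(-2.5°) − 11·2.602 = 37.3; c'Δl = 28.63; W sinα = -2.9
Slice 2: Δl = 2.4/cos16.2° = 2.499 m; N'_2 = 149·cos16.2° − 2·2.499 = 138.1; c'Δl = 27.49; W sinα = 41.6
Slice 3: Δl = 1.7/cos32.8° = 2.022 m; N'_3 = 79·cos32.8° − 5·2.022 = 56.3; c'Δl = 22.25; W sinα = 42.8
Slice 4: Δl = 1.5/cos48.5° = 2.264 m; N'_4 = 29·cos48.5° − 3·2.264 = 12.4; c'Δl = 24.90; W sinα = 21.7
Σc'Δl = 103.3 kN/m; ΣN' = 244.1 kN/m; ΣW sinα = 103.2 kN/m
Resisting = 103.3 + 244.1·tan35.7° = 103.3 + 175.4 = 278.7 kN/m
FS = 278.7 / 103.2 = 2.700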